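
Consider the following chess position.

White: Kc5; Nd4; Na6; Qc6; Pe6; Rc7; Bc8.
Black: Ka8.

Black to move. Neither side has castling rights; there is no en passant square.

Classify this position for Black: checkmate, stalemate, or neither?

checkmate

Black to move; black king on a8.
In check: yes, from the white queen on c6.
King squares — a7: attacked by Rc7; b7: attacked by Qc6; b8: attacked by Na6.
Legal moves for Black: none.
In check with no legal moves → checkmate.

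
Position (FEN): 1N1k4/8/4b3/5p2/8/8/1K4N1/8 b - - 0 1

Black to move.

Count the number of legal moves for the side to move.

13

Black to move; king on d8.
In check: no.
Legal moves: Ke8, Kc8, Ke7, Kc7, Bg8, Bc8, Bf7, Bd7, Bd5, Bc4, Bb3, Ba2, f4.
Count: 13.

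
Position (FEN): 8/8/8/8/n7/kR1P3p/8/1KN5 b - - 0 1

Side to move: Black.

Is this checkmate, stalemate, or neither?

Black to move; black king on a3.
In check: yes, from the white rook on b3.
King squares — a2: attacked by Kb1; b2: attacked by Kb1; b3: attacked by Nc1; a4: own knight; b4: attacked by Rb3.
Legal moves for Black: none.
In check with no legal moves → checkmate.

checkmate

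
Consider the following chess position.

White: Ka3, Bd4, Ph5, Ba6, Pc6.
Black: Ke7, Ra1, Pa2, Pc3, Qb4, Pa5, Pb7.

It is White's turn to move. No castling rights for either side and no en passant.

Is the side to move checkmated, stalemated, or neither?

checkmate

White to move; white king on a3.
In check: yes, from the black queen on b4.
King squares — a2: attacked by Ra1; b2: attacked by Pc3; b3: attacked by Qb4; a4: attacked by Qb4; b4: attacked by Pa5.
Legal moves for White: none.
In check with no legal moves → checkmate.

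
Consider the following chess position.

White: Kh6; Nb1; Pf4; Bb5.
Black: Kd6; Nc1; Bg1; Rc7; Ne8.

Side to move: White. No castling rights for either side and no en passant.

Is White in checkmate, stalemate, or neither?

neither

White to move; white king on h6.
In check: no.
Legal moves for White: Kg6, Kh5, Kg5, Bxe8, Bd7, Bc6, Ba6, Bc4, Ba4, Bd3, Be2, Bf1, Nc3, Na3, Nd2, f5.
White has 16 legal moves and is not in check → neither.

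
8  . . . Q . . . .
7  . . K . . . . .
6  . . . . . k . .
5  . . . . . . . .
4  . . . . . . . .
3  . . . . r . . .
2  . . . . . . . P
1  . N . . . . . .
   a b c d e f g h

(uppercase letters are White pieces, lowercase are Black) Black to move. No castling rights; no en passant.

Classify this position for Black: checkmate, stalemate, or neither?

Black to move; black king on f6.
In check: yes, from the white queen on d8.
King squares — e5: available; f5: available; g5: attacked by Qd8; e6: available; g6: available; e7: attacked by Qd8; f7: available; g7: available.
Legal moves for Black: Kg7, Kf7, Kg6, Ke6, Kf5, Ke5, Re7+.
Black is in check but has 7 legal moves → neither.

neither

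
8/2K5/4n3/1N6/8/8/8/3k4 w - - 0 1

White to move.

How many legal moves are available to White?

7

White to move; king on c7.
In check: yes, from the black knight on e6.
Legal moves: Kc8, Kb8, Kd7, Kb7, Kd6, Kc6, Kb6.
Count: 7.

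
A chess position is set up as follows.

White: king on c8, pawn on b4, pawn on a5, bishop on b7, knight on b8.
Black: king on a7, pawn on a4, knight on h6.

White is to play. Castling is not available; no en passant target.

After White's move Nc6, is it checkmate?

After Nc6: black king on a7; in check: yes, from the white knight on c6.
King squares — a6: attacked by Bb7; b6: attacked by Pa5; b7: attacked by Kc8; a8: attacked by Bb7; b8: attacked by Nc6.
Black has no legal moves → checkmate.

yes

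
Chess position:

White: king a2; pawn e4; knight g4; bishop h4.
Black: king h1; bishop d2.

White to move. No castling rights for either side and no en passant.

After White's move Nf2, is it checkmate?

no

After Nf2: black king on h1; in check: yes, from the white knight on f2.
Black has 3 legal replies: Kh2, Kg2, Kg1.
In check but a legal move exists → not checkmate.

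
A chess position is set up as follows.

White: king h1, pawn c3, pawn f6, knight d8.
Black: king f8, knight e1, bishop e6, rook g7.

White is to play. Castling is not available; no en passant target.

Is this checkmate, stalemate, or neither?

White to move; white king on h1.
In check: no.
Legal moves for White: Nf7, Nb7, Nxe6+, Nc6, Kh2, fxg7+, f7, c4.
White has 8 legal moves and is not in check → neither.

neither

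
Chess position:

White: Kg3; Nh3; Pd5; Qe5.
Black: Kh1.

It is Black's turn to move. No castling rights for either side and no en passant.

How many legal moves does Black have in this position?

0

Black to move; king on h1.
In check: no.
Legal moves: none.
Count: 0.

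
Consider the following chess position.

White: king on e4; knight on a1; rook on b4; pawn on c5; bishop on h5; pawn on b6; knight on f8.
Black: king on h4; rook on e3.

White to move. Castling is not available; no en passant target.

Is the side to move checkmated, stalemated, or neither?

neither

White to move; white king on e4.
In check: yes, from the black rook on e3.
King squares — d3: attacked by Re3; e3: available; f3: attacked by Re3; d4: available; f4: available; d5: available; e5: attacked by Re3; f5: available.
Legal moves for White: Kf5+, Kd5+, Kf4, Kd4, Kxe3+.
White is in check but has 5 legal moves → neither.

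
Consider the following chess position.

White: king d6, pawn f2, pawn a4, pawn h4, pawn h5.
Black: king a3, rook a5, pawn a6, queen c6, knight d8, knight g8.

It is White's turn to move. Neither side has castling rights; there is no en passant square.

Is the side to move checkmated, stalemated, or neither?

checkmate

White to move; white king on d6.
In check: yes, from the black queen on c6.
King squares — c5: attacked by Ra5; d5: attacked by Ra5; e5: attacked by Ra5; c6: attacked by Nd8; e6: attacked by Qc6; c7: attacked by Qc6; d7: attacked by Qc6; e7: attacked by Ng8.
Legal moves for White: none.
In check with no legal moves → checkmate.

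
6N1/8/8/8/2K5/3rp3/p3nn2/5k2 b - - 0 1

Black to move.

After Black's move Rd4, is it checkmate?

no

After Rd4: white king on c4; in check: yes, from the black rook on d4.
White has 3 legal replies: Kc5, Kb5, Kb3.
In check but a legal move exists → not checkmate.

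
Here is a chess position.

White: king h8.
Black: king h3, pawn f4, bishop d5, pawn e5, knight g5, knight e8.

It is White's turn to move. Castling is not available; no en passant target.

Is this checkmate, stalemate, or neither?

White to move; white king on h8.
In check: no.
King squares — g7: attacked by Ne8; h7: attacked by Ng5; g8: attacked by Bd5.
Legal moves for White: none.
Not in check and no legal moves → stalemate.

stalemate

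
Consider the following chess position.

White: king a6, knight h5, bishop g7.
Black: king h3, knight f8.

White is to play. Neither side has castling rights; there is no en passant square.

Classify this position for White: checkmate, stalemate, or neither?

White to move; white king on a6.
In check: no.
Legal moves for White: Bh8, Bxf8, Bh6, Bf6, Be5, Bd4, Bc3, Bb2, Ba1, Kb7, Ka7, Kb6, Kb5, Ka5, Nf6, Nf4+, Ng3.
White has 17 legal moves and is not in check → neither.

neither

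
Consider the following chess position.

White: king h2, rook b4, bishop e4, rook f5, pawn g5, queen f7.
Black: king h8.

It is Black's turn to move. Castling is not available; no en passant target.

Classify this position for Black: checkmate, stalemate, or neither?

stalemate

Black to move; black king on h8.
In check: no.
King squares — g7: attacked by Qf7; h7: attacked by Qf7; g8: attacked by Qf7.
Legal moves for Black: none.
Not in check and no legal moves → stalemate.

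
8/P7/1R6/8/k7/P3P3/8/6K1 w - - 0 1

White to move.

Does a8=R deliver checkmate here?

After a8=R: black king on a4; in check: yes, from the white rook on a8.
King squares — a3: attacked by Ra8; b3: attacked by Rb6; b4: attacked by Pa3; a5: attacked by Ra8; b5: attacked by Rb6.
Black has no legal moves → checkmate.

yes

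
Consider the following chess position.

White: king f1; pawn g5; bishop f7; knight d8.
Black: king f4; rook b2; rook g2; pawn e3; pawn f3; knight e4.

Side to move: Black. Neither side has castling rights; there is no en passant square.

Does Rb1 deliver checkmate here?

After Rb1: white king on f1; in check: yes, from the black rook on b1.
King squares — e1: attacked by Rb1; g1: attacked by Rb1; e2: attacked by Rg2; f2: attacked by Rg2; g2: attacked by Pf3.
White has no legal moves → checkmate.

yes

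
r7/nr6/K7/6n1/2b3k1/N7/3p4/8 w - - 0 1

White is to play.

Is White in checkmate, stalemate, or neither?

neither

White to move; white king on a6.
In check: yes, from the black bishop on c4.
King squares — a5: available; b5: attacked by Bc4; b6: attacked by Rb7; a7: attacked by Rb7; b7: available.
Legal moves for White: Kxb7, Ka5, Nb5, Nxc4.
White is in check but has 4 legal moves → neither.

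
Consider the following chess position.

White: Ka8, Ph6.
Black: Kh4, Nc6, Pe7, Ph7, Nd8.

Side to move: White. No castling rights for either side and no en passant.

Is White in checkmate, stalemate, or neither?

stalemate

White to move; white king on a8.
In check: no.
King squares — a7: attacked by Nc6; b7: attacked by Nd8; b8: attacked by Nc6.
Legal moves for White: none.
Not in check and no legal moves → stalemate.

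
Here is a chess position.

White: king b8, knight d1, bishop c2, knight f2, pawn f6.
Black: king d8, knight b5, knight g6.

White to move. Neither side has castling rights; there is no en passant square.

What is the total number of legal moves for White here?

White to move; king on b8.
In check: no.
Legal moves: Ka8, Kb7, Ng4, Ne4, Nh3, Nd3, Nh1, Bxg6, Bf5, Be4, Ba4, Bd3, Bb3, Bb1, Ne3, Nc3, Nb2, f7.
Count: 18.

18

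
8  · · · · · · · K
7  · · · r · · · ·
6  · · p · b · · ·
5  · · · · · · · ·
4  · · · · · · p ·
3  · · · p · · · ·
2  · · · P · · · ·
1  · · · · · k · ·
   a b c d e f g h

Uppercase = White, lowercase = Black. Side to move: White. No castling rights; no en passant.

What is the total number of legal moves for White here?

White to move; king on h8.
In check: no.
Legal moves: none.
Count: 0.

0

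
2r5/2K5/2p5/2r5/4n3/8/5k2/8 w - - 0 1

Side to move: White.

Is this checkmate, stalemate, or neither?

neither

White to move; white king on c7.
In check: yes, from the black rook on c8.
King squares — b6: available; c6: attacked by Rc5; d6: attacked by Ne4; b7: available; d7: available; b8: attacked by Rc8; c8: available; d8: attacked by Rc8.
Legal moves for White: Kxc8, Kd7, Kb7, Kb6.
White is in check but has 4 legal moves → neither.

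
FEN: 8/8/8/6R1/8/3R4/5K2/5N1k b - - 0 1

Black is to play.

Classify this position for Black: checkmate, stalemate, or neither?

stalemate

Black to move; black king on h1.
In check: no.
King squares — g1: attacked by Kf2; g2: attacked by Kf2; h2: attacked by Nf1.
Legal moves for Black: none.
Not in check and no legal moves → stalemate.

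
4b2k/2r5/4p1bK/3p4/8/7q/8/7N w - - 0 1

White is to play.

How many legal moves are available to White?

1

White to move; king on h6.
In check: yes, from the black queen on h3.
Legal moves: Kg5.
Count: 1.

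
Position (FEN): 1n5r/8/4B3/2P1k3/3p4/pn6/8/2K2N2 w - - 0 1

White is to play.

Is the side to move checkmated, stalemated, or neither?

neither

White to move; white king on c1.
In check: yes, from the black knight on b3.
Legal moves for White: Kc2, Kd1, Kb1, Bxb3.
White is in check but has 4 legal moves → neither.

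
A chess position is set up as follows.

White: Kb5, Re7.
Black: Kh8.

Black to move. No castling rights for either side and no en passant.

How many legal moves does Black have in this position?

Black to move; king on h8.
In check: no.
Legal moves: Kg8.
Count: 1.

1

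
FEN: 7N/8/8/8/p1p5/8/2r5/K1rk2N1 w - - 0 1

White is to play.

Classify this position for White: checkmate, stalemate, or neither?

checkmate

White to move; white king on a1.
In check: yes, from the black rook on c1.
King squares — b1: attacked by Rc1; a2: attacked by Rc2; b2: attacked by Rc2.
Legal moves for White: none.
In check with no legal moves → checkmate.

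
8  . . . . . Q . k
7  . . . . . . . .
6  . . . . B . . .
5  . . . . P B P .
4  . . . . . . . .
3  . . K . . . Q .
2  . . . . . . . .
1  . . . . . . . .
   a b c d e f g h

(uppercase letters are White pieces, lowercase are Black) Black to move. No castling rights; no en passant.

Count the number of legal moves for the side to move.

0

Black to move; king on h8.
In check: yes, from the white queen on f8.
Legal moves: none.
Count: 0.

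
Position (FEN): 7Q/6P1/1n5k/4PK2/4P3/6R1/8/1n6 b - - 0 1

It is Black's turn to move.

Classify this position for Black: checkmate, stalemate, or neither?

Black to move; black king on h6.
In check: yes, from the white queen on h8.
King squares — g5: attacked by Rg3; h5: attacked by Qh8; g6: attacked by Rg3; g7: attacked by Rg3; h7: attacked by Qh8.
Legal moves for Black: none.
In check with no legal moves → checkmate.

checkmate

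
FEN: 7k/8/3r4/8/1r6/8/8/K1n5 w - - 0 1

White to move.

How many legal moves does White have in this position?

0

White to move; king on a1.
In check: no.
Legal moves: none.
Count: 0.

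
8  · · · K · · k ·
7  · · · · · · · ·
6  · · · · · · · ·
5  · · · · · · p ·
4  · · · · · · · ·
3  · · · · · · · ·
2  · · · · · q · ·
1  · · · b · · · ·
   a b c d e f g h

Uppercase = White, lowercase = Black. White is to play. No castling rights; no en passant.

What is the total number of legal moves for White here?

White to move; king on d8.
In check: no.
Legal moves: Ke8, Kc8, Ke7, Kd7, Kc7.
Count: 5.

5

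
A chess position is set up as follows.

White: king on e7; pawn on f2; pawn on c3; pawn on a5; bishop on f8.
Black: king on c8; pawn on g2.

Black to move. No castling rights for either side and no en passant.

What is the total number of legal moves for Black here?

7

Black to move; king on c8.
In check: no.
Legal moves: Kb8, Kc7, Kb7, g1=Q, g1=R, g1=B, g1=N.
Count: 7.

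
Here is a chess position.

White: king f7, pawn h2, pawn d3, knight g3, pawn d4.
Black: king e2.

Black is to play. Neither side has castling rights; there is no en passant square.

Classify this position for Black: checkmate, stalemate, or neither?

Black to move; black king on e2.
In check: yes, from the white knight on g3.
King squares — d1: available; e1: available; f1: attacked by Ng3; d2: available; f2: available; d3: available; e3: available; f3: available.
Legal moves for Black: Kf3, Ke3, Kxd3, Kf2, Kd2, Ke1, Kd1.
Black is in check but has 7 legal moves → neither.

neither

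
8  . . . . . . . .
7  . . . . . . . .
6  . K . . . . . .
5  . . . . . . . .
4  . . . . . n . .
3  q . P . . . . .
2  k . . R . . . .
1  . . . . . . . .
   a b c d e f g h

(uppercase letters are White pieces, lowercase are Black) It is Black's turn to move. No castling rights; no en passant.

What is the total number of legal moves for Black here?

4

Black to move; king on a2.
In check: yes, from the white rook on d2.
Legal moves: Kb3, Kb1, Ka1, Qb2+.
Count: 4.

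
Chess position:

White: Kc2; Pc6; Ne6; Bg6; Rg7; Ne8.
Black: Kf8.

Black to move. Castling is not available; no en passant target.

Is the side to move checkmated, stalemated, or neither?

checkmate

Black to move; black king on f8.
In check: yes, from the white knight on e6.
King squares — e7: attacked by Rg7; f7: attacked by Bg6; g7: attacked by Ne6; e8: attacked by Bg6; g8: attacked by Rg7.
Legal moves for Black: none.
In check with no legal moves → checkmate.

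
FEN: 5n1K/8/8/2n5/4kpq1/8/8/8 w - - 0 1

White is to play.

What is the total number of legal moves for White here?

0

White to move; king on h8.
In check: no.
Legal moves: none.
Count: 0.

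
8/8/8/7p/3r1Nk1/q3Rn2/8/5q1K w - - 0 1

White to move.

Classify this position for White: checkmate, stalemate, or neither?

checkmate

White to move; white king on h1.
In check: yes, from the black queen on f1.
King squares — g1: attacked by Qf1; g2: attacked by Qf1; h2: attacked by Nf3.
Legal moves for White: none.
In check with no legal moves → checkmate.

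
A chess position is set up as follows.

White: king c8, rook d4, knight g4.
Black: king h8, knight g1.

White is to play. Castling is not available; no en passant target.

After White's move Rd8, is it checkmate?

After Rd8: black king on h8; in check: yes, from the white rook on d8.
Black has 2 legal replies: Kh7, Kg7.
In check but a legal move exists → not checkmate.

no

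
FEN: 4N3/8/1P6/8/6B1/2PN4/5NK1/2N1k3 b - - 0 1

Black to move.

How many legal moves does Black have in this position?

1

Black to move; king on e1.
In check: yes, from the white knight on d3.
Legal moves: Kd2.
Count: 1.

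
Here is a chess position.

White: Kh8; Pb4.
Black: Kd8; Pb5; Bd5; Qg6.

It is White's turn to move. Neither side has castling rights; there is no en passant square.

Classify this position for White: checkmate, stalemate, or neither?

stalemate

White to move; white king on h8.
In check: no.
King squares — g7: attacked by Qg6; h7: attacked by Qg6; g8: attacked by Bd5.
Legal moves for White: none.
Not in check and no legal moves → stalemate.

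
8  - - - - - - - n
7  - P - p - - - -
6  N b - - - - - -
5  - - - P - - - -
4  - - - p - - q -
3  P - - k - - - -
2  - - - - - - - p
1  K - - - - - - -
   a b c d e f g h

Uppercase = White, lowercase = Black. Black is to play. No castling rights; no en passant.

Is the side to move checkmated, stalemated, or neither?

Black to move; black king on d3.
In check: no.
Legal moves for Black include: Nf7, Ng6, Bd8, Bc7, Ba7, Bc5, Ba5, Qg8, Qg7, Qg6, Qe6, Qh5, Qg5, Qf5, Qh4, Qf4, Qe4, Qh3, ... (list truncated; more exist).
Black has legal moves and is not in check → neither.

neither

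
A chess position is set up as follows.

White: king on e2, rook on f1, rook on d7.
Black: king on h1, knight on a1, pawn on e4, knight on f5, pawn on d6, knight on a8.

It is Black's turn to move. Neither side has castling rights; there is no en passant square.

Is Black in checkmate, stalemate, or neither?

Black to move; black king on h1.
In check: yes, from the white rook on f1.
King squares — g1: attacked by Rf1; g2: available; h2: available.
Legal moves for Black: Kh2, Kg2.
Black is in check but has 2 legal moves → neither.

neither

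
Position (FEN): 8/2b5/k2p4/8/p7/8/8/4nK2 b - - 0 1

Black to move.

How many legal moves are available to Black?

Black to move; king on a6.
In check: no.
Legal moves: Bd8, Bb8, Bb6, Ba5, Kb7, Ka7, Kb6, Kb5, Ka5, Nf3, Nd3, Ng2, Nc2, d5, a3.
Count: 15.

15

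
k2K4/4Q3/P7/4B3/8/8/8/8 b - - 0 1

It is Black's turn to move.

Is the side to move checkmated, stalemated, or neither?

stalemate

Black to move; black king on a8.
In check: no.
King squares — a7: attacked by Qe7; b7: attacked by Pa6; b8: attacked by Be5.
Legal moves for Black: none.
Not in check and no legal moves → stalemate.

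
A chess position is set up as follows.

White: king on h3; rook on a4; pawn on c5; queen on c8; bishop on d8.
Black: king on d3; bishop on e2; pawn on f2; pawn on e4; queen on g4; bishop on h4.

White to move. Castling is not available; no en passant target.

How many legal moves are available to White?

2

White to move; king on h3.
In check: yes, from the black queen on g4.
Legal moves: Kh2, Qxg4.
Count: 2.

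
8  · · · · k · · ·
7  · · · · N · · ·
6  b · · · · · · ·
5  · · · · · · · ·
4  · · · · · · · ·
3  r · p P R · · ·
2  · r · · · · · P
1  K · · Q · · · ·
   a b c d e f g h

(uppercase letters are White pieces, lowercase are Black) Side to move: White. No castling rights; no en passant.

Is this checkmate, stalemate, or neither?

checkmate

White to move; white king on a1.
In check: yes, from the black rook on a3.
King squares — b1: attacked by Rb2; a2: attacked by Rb2; b2: attacked by Pc3.
Legal moves for White: none.
In check with no legal moves → checkmate.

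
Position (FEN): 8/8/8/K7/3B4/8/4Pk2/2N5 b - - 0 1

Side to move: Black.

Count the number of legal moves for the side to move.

Black to move; king on f2.
In check: yes, from the white bishop on d4.
Legal moves: Kg3, Kg2, Kf1, Ke1.
Count: 4.

4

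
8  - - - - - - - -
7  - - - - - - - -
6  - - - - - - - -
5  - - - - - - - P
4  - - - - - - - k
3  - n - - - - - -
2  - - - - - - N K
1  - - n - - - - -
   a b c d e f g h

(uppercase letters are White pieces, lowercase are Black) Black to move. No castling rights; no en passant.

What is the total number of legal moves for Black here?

Black to move; king on h4.
In check: yes, from the white knight on g2.
Legal moves: Kxh5, Kg5, Kg4.
Count: 3.

3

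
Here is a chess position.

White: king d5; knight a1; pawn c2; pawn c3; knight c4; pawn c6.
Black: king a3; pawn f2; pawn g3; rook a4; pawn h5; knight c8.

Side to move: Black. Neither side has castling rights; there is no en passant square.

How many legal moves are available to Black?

Black to move; king on a3.
In check: yes, from the white knight on c4.
Legal moves: Ka2, Rxc4.
Count: 2.

2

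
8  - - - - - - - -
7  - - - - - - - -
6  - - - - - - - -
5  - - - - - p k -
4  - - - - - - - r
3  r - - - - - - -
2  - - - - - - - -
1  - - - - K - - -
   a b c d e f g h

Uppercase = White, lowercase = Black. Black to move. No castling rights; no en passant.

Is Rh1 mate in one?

no

After Rh1: white king on e1; in check: yes, from the black rook on h1.
White has 3 legal replies: Kf2, Ke2, Kd2.
In check but a legal move exists → not checkmate.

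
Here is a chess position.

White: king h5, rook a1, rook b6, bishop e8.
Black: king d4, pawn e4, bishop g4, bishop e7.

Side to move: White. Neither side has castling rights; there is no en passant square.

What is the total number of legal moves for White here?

White to move; king on h5.
In check: yes, from the black bishop on g4.
Legal moves: Kh6, Kg6, Kxg4.
Count: 3.

3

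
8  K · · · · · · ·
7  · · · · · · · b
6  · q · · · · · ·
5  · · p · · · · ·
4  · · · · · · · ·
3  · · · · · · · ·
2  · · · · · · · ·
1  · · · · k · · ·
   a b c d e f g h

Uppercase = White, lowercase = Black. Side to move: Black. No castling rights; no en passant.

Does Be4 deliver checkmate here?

After Be4: white king on a8; in check: yes, from the black bishop on e4.
King squares — a7: attacked by Qb6; b7: attacked by Be4; b8: attacked by Qb6.
White has no legal moves → checkmate.

yes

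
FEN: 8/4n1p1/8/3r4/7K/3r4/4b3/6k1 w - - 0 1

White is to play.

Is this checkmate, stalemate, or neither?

White to move; white king on h4.
In check: no.
King squares — g3: attacked by Rd3; h3: attacked by Rd3; g4: attacked by Be2; g5: attacked by Rd5; h5: attacked by Be2.
Legal moves for White: none.
Not in check and no legal moves → stalemate.

stalemate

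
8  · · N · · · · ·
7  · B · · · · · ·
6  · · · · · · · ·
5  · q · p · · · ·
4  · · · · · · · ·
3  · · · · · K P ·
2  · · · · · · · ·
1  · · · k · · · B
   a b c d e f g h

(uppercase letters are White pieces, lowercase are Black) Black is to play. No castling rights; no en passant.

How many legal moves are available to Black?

22

Black to move; king on d1.
In check: no.
Legal moves: Qe8, Qd7, Qxb7, Qc6, Qb6, Qa6, Qc5, Qa5, Qc4, Qb4, Qa4, Qd3+, Qb3+, Qe2+, Qb2, Qf1+, Qb1, Kd2, Kc2, Ke1, Kc1, d4.
Count: 22.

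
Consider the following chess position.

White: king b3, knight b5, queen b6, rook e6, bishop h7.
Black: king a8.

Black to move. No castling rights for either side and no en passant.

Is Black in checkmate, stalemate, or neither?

stalemate

Black to move; black king on a8.
In check: no.
King squares — a7: attacked by Nb5; b7: attacked by Qb6; b8: attacked by Qb6.
Legal moves for Black: none.
Not in check and no legal moves → stalemate.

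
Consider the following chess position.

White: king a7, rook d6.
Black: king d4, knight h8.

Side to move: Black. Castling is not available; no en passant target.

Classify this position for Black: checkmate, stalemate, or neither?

Black to move; black king on d4.
In check: yes, from the white rook on d6.
Legal moves for Black: Ke5, Kc5, Ke4, Kc4, Ke3, Kc3.
Black is in check but has 6 legal moves → neither.

neither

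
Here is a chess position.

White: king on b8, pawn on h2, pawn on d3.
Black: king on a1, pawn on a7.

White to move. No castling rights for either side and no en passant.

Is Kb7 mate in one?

After Kb7: black king on a1; in check: no.
Black is not in check, so this cannot be checkmate.

no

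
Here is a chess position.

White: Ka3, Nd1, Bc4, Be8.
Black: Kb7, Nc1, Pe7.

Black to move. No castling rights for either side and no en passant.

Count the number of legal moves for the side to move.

12

Black to move; king on b7.
In check: no.
Legal moves: Kc8, Kb8, Ka8, Kc7, Ka7, Kb6, Nd3, Nb3, Ne2, Na2, e6, e5.
Count: 12.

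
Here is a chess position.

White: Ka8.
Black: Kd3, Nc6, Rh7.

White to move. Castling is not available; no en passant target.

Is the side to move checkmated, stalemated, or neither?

stalemate

White to move; white king on a8.
In check: no.
King squares — a7: attacked by Nc6; b7: attacked by Rh7; b8: attacked by Nc6.
Legal moves for White: none.
Not in check and no legal moves → stalemate.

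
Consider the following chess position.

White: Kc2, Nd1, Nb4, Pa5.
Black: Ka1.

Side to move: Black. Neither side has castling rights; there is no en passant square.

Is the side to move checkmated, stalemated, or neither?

stalemate

Black to move; black king on a1.
In check: no.
King squares — b1: attacked by Kc2; a2: attacked by Nb4; b2: attacked by Nd1.
Legal moves for Black: none.
Not in check and no legal moves → stalemate.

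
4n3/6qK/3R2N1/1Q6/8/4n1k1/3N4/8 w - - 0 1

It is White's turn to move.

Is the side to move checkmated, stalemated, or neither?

White to move; white king on h7.
In check: yes, from the black queen on g7.
King squares — g6: own knight; h6: attacked by Qg7; g7: attacked by Ne8; g8: attacked by Qg7; h8: attacked by Qg7.
Legal moves for White: none.
In check with no legal moves → checkmate.

checkmate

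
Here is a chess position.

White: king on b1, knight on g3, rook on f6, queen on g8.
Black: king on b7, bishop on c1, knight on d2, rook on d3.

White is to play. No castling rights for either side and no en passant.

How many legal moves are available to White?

White to move; king on b1.
In check: yes, from the black knight on d2.
Legal moves: Kc2, Ka2, Kxc1, Ka1.
Count: 4.

4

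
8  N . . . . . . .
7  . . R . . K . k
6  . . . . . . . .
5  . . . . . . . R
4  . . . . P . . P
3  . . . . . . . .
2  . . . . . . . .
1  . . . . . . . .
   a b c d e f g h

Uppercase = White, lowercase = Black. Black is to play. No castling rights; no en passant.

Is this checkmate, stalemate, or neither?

Black to move; black king on h7.
In check: yes, from the white rook on h5.
King squares — g6: attacked by Kf7; h6: attacked by Rh5; g7: attacked by Kf7; g8: attacked by Kf7; h8: attacked by Rh5.
Legal moves for Black: none.
In check with no legal moves → checkmate.

checkmate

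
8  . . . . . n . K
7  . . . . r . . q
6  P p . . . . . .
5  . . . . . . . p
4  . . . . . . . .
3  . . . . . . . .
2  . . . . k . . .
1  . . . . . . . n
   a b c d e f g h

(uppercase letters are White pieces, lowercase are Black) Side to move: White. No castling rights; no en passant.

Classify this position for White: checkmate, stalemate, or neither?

White to move; white king on h8.
In check: yes, from the black queen on h7.
King squares — g7: attacked by Re7; h7: attacked by Re7; g8: attacked by Qh7.
Legal moves for White: none.
In check with no legal moves → checkmate.

checkmate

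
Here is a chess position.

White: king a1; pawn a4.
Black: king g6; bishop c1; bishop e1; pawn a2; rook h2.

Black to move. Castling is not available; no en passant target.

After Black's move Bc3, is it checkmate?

yes

After Bc3: white king on a1; in check: yes, from the black bishop on c3.
King squares — b1: attacked by Pa2; a2: attacked by Rh2; b2: attacked by Bc1.
White has no legal moves → checkmate.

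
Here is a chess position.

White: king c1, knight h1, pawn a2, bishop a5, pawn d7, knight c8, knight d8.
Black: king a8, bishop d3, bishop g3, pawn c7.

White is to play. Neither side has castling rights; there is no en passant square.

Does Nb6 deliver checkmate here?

After Nb6: black king on a8; in check: yes, from the white knight on b6.
Black has 3 legal replies: Kb8, Ka7, cxb6.
In check but a legal move exists → not checkmate.

no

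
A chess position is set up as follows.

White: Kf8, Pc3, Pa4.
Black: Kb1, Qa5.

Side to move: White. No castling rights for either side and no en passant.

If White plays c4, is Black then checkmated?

After c4: black king on b1; in check: no.
Black is not in check, so this cannot be checkmate.

no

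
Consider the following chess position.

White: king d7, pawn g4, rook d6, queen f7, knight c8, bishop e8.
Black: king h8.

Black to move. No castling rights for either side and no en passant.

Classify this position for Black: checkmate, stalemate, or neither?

stalemate

Black to move; black king on h8.
In check: no.
King squares — g7: attacked by Qf7; h7: attacked by Qf7; g8: attacked by Qf7.
Legal moves for Black: none.
Not in check and no legal moves → stalemate.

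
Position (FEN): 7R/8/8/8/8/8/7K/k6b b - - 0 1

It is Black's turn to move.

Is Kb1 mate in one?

no

After Kb1: white king on h2; in check: no.
White is not in check, so this cannot be checkmate.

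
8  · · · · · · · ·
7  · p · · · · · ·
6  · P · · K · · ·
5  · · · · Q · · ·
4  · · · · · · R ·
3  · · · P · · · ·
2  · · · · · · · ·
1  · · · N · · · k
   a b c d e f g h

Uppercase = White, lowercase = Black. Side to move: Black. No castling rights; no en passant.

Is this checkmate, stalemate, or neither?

Black to move; black king on h1.
In check: no.
King squares — g1: attacked by Rg4; g2: attacked by Rg4; h2: attacked by Qe5.
Legal moves for Black: none.
Not in check and no legal moves → stalemate.

stalemate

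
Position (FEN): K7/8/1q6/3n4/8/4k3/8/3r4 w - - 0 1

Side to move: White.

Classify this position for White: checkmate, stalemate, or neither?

White to move; white king on a8.
In check: no.
King squares — a7: attacked by Qb6; b7: attacked by Qb6; b8: attacked by Qb6.
Legal moves for White: none.
Not in check and no legal moves → stalemate.

stalemate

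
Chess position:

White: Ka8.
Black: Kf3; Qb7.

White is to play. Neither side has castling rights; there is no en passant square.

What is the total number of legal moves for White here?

1

White to move; king on a8.
In check: yes, from the black queen on b7.
Legal moves: Kxb7.
Count: 1.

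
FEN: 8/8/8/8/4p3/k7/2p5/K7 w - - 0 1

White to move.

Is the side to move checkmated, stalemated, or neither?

White to move; white king on a1.
In check: no.
King squares — b1: attacked by Pc2; a2: attacked by Ka3; b2: attacked by Ka3.
Legal moves for White: none.
Not in check and no legal moves → stalemate.

stalemate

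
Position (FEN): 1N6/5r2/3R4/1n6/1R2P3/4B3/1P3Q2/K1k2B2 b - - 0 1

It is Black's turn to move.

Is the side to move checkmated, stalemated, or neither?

checkmate

Black to move; black king on c1.
In check: yes, from the white bishop on e3.
King squares — b1: attacked by Ka1; d1: attacked by Rd6; b2: attacked by Ka1; c2: attacked by Qf2; d2: attacked by Qf2.
Legal moves for Black: none.
In check with no legal moves → checkmate.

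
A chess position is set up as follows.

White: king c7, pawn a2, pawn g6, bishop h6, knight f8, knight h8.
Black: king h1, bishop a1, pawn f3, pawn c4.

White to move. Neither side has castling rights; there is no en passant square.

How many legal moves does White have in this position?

White to move; king on c7.
In check: no.
Legal moves: Nf7, Nh7, Nd7, Ne6, Kd8, Kc8, Kb8, Kd7, Kb7, Kd6, Kc6, Kb6, Bg7, Bg5, Bf4, Be3, Bd2, Bc1, g7, a3, a4.
Count: 21.

21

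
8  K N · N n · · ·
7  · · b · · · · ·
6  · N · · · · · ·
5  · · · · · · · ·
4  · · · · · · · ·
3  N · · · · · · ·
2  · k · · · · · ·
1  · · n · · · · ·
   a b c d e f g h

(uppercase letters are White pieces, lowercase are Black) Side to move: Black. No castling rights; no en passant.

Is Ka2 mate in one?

no

After Ka2: white king on a8; in check: no.
White is not in check, so this cannot be checkmate.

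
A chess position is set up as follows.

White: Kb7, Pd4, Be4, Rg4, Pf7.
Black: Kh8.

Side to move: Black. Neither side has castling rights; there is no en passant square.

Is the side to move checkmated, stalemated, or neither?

stalemate

Black to move; black king on h8.
In check: no.
King squares — g7: attacked by Rg4; h7: attacked by Be4; g8: attacked by Rg4.
Legal moves for Black: none.
Not in check and no legal moves → stalemate.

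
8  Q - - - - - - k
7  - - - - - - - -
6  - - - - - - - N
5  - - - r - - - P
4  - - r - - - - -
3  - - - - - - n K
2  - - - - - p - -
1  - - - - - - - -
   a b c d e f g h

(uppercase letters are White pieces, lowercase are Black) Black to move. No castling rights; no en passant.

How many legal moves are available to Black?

4

Black to move; king on h8.
In check: yes, from the white queen on a8.
Legal moves: Kh7, Kg7, Rd8, Rc8.
Count: 4.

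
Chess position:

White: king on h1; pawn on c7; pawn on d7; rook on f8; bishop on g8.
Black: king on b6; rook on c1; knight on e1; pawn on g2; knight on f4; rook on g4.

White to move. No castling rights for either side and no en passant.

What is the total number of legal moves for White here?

White to move; king on h1.
In check: yes, from the black pawn on g2.
Legal moves: Kh2, Kg1.
Count: 2.

2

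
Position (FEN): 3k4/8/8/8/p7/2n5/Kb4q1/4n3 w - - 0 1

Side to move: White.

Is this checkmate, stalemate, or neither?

White to move; white king on a2.
In check: yes, from the black knight on c3.
King squares — a1: attacked by Bb2; b1: attacked by Nc3; b2: attacked by Qg2; a3: attacked by Bb2; b3: attacked by Pa4.
Legal moves for White: none.
In check with no legal moves → checkmate.

checkmate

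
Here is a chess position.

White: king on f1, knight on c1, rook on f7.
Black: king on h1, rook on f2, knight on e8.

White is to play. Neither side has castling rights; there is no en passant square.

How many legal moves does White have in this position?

3

White to move; king on f1.
In check: yes, from the black rook on f2.
Legal moves: Kxf2, Ke1, Rxf2.
Count: 3.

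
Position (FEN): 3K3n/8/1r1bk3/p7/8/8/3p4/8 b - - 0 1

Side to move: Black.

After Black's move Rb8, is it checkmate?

yes

After Rb8: white king on d8; in check: yes, from the black rook on b8.
King squares — c7: attacked by Bd6; d7: attacked by Ke6; e7: attacked by Bd6; c8: attacked by Rb8; e8: attacked by Rb8.
White has no legal moves → checkmate.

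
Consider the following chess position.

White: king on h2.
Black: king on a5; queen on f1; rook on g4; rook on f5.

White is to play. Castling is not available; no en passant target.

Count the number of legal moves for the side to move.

White to move; king on h2.
In check: no.
Legal moves: none.
Count: 0.

0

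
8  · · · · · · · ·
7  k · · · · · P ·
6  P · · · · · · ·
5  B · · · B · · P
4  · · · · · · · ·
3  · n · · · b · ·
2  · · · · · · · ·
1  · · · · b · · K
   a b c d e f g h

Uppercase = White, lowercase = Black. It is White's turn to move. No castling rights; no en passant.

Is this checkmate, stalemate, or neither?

neither

White to move; white king on h1.
In check: yes, from the black bishop on f3.
Legal moves for White: Kh2, Kg1.
White is in check but has 2 legal moves → neither.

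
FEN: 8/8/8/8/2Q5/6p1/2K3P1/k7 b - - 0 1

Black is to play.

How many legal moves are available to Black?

Black to move; king on a1.
In check: no.
Legal moves: none.
Count: 0.

0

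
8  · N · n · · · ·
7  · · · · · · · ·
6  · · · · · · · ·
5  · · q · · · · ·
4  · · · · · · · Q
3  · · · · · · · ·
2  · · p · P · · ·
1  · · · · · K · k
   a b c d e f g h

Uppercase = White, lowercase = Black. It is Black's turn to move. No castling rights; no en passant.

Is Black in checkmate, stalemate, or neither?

Black to move; black king on h1.
In check: yes, from the white queen on h4.
King squares — g1: attacked by Kf1; g2: attacked by Kf1; h2: attacked by Qh4.
Legal moves for Black: none.
In check with no legal moves → checkmate.

checkmate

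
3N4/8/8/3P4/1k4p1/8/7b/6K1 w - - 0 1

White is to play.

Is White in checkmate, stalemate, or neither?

White to move; white king on g1.
In check: yes, from the black bishop on h2.
Legal moves for White: Kxh2, Kg2, Kf2, Kh1, Kf1.
White is in check but has 5 legal moves → neither.

neither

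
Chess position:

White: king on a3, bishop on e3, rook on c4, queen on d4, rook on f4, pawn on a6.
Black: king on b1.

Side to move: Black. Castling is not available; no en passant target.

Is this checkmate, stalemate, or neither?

Black to move; black king on b1.
In check: no.
King squares — a1: attacked by Qd4; c1: attacked by Be3; a2: attacked by Ka3; b2: attacked by Ka3; c2: attacked by Rc4.
Legal moves for Black: none.
Not in check and no legal moves → stalemate.

stalemate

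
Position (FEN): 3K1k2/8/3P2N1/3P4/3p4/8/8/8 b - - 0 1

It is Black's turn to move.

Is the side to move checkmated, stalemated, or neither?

Black to move; black king on f8.
In check: yes, from the white knight on g6.
King squares — e7: attacked by Pd6; f7: available; g7: available; e8: attacked by Kd8; g8: available.
Legal moves for Black: Kg8, Kg7, Kf7.
Black is in check but has 3 legal moves → neither.

neither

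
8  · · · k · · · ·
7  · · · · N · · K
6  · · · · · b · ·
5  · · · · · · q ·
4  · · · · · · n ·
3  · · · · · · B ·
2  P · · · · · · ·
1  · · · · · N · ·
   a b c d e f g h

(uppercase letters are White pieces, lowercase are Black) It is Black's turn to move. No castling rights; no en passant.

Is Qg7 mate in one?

yes

After Qg7: white king on h7; in check: yes, from the black queen on g7.
King squares — g6: attacked by Qg7; h6: attacked by Ng4; g7: attacked by Bf6; g8: attacked by Qg7; h8: attacked by Qg7.
White has no legal moves → checkmate.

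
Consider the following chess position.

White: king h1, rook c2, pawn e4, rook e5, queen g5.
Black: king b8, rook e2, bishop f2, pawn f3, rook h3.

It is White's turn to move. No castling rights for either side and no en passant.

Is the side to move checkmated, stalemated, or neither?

White to move; white king on h1.
In check: yes, from the black rook on h3.
King squares — g1: attacked by Bf2; g2: attacked by Pf3; h2: attacked by Rh3.
Legal moves for White: none.
In check with no legal moves → checkmate.

checkmate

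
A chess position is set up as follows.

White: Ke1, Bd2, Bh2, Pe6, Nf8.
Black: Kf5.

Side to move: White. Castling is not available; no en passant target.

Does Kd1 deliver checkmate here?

no

After Kd1: black king on f5; in check: no.
Black is not in check, so this cannot be checkmate.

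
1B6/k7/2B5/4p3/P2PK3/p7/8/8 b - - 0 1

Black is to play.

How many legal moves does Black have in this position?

Black to move; king on a7.
In check: yes, from the white bishop on b8.
Legal moves: Kxb8, Kb6, Ka6.
Count: 3.

3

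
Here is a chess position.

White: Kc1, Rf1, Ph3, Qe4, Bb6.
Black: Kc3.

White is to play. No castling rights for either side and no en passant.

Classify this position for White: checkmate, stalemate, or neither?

neither

White to move; white king on c1.
In check: no.
Legal moves for White include: Bd8, Bc7, Ba7, Bc5, Ba5+, Bd4+, Be3, Bf2, Bg1, Qe8, Qa8, Qh7, Qe7, Qb7, Qg6, Qe6, Qc6+, Qf5, ... (list truncated; more exist).
White has legal moves and is not in check → neither.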